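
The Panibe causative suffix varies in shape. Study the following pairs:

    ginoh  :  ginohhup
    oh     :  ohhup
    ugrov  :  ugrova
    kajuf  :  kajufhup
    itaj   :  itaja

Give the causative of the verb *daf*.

dafhup

Looking at the final consonant of each stem: -hup when the stem ends in a voiceless consonant (*ginoh*, *oh*, *kajuf*); -a when the stem ends in a voiced consonant (*ugrov*, *itaj*).
The final consonant of *daf* is /f/, which is voiceless, so the suffix is -hup, giving *dafhup*.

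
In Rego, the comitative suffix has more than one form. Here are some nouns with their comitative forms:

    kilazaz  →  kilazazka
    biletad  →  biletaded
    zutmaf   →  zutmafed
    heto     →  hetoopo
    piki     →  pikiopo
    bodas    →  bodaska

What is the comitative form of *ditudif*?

ditudifed

The pattern is sibilance of the final sound: -ka when the stem ends in a sibilant (*kilazaz*, *bodas*); -ed when the stem ends in a non-sibilant consonant (*biletad*, *zutmaf*); -opo when the stem ends in a vowel (*heto*, *piki*).
*ditudif*: final sound = /f/, a non-sibilant consonant → -ed → *ditudifed*.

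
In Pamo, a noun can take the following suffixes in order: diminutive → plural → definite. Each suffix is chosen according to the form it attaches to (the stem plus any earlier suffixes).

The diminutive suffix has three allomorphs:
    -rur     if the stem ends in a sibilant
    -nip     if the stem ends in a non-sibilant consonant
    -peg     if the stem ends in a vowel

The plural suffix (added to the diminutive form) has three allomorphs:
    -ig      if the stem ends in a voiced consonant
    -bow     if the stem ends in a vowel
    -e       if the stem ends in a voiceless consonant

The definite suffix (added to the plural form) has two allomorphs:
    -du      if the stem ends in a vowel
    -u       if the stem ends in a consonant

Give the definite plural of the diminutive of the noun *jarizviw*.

*jarizviw*: final sound = /w/, a non-sibilant consonant → -nip → *jarizviwnip*.
The final sound of the diminutive form *jarizviwnip* is /p/, which is a voiceless consonant, so the plural suffix is -e, giving *jarizviwnipe*.
The plural form *jarizviwnipe* — final sound /e/ (a vowel) → -du → *jarizviwnipedu*.

jarizviwnipedu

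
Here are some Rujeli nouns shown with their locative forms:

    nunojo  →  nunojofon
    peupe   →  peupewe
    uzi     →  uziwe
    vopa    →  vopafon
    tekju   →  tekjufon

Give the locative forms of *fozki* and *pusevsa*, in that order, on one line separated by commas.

The pattern is front/back vowel harmony: -we when the last vowel of the stem is a front vowel (*peupe*, *uzi*); -fon when the last vowel of the stem is a back vowel (*nunojo*, *vopa*, *tekju*).
*fozki*: last vowel = /i/, a front vowel → -we → *fozkiwe*.
Since the last vowel of *pusevsa* is /a/ (a back vowel), it takes -fon, giving *pusevsafon*.

fozkiwe, pusevsafon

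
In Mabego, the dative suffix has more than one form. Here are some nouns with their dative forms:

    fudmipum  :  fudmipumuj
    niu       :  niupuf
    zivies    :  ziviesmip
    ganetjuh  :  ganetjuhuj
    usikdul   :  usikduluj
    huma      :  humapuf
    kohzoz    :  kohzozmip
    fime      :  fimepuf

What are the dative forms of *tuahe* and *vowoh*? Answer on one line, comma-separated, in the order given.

tuahepuf, vowohuj

The suffix is conditioned by the final sound: -mip when the stem ends in a sibilant (*zivies*, *kohzoz*); -uj when the stem ends in a non-sibilant consonant (*fudmipum*, *ganetjuh*, *usikdul*); -puf when the stem ends in a vowel (*niu*, *huma*, *fime*).
Since the final sound of *tuahe* is /e/ (a vowel), it takes -puf, giving *tuahepuf*.
*vowoh* — final sound /h/ (a non-sibilant consonant) → -uj → *vowohuj*.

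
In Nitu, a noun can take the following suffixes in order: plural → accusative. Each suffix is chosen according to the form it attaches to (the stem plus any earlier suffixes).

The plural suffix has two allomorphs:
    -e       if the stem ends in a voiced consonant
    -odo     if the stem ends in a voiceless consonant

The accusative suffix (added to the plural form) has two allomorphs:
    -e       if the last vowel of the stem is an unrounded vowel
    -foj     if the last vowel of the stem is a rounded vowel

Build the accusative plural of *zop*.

*zop*: final consonant = /p/, voiceless → -odo → *zopodo*.
The plural form *zopodo* — last vowel /o/ (a rounded vowel) → -foj → *zopodofoj*.

zopodofoj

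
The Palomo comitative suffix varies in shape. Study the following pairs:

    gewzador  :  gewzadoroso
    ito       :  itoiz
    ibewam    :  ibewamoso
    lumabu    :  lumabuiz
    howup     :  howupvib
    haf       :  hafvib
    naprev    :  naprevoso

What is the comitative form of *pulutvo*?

pulutvoiz

The pattern is voicing of the final sound: -vib when the stem ends in a voiceless consonant (*howup*, *haf*); -oso when the stem ends in a voiced consonant (*gewzador*, *ibewam*, *naprev*); -iz when the stem ends in a vowel (*ito*, *lumabu*).
The final sound of *pulutvo* is /o/, which is a vowel, so the suffix is -iz, giving *pulutvoiz*.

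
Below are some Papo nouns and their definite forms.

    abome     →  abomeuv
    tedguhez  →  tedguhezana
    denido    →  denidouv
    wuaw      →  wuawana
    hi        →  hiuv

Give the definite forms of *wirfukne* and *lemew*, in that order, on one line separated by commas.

wirfukneuv, lemewana

The alternation tracks the final sound of the stem — -ana when the stem ends in a consonant (*tedguhez*, *wuaw*); -uv when the stem ends in a vowel (*abome*, *denido*, *hi*).
*wirfukne* — final sound /e/ (a vowel) → -uv → *wirfukneuv*.
Since the final sound of *lemew* is /w/ (a consonant), it takes -ana, giving *lemewana*.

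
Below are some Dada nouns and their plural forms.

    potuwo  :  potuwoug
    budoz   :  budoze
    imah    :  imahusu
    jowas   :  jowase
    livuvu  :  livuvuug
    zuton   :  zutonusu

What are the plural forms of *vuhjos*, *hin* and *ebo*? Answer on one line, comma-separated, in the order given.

vuhjose, hinusu, eboug

The pattern is sibilance of the final sound: -e when the stem ends in a sibilant (*budoz*, *jowas*); -usu when the stem ends in a non-sibilant consonant (*imah*, *zuton*); -ug when the stem ends in a vowel (*potuwo*, *livuvu*).
Since the final sound of *vuhjos* is /s/ (a sibilant), it takes -e, giving *vuhjose*.
*hin*: final sound = /n/, a non-sibilant consonant → -usu → *hinusu*.
Since the final sound of *ebo* is /o/ (a vowel), it takes -ug, giving *eboug*.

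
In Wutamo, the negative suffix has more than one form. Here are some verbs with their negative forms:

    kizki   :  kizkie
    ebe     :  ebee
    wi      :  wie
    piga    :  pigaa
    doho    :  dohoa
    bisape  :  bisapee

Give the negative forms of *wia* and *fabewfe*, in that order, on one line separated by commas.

wiaa, fabewfee

The suffix is conditioned by the last vowel: -e when the last vowel of the stem is a front vowel (*kizki*, *ebe*, *wi*, *bisape*); -a when the last vowel of the stem is a back vowel (*piga*, *doho*).
*wia* — last vowel /a/ (a back vowel) → -a → *wiaa*.
The last vowel of *fabewfe* is /e/, which is a front vowel, so the suffix is -e, giving *fabewfee*.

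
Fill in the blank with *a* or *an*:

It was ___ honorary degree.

an

The indefinite article is chosen by the initial *sound* of the following word, not its spelling.
*honorary* begins with the sound /ɒ/ (silent h) — a vowel sound.
So the article is *an*: It was an honorary degree.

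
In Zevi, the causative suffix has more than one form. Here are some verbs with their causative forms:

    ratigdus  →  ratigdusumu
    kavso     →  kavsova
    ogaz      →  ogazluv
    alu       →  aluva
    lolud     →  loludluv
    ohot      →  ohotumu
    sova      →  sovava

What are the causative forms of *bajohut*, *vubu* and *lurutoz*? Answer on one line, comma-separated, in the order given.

The alternation tracks the final sound of the stem — -umu when the stem ends in a voiceless consonant (*ratigdus*, *ohot*); -luv when the stem ends in a voiced consonant (*ogaz*, *lolud*); -va when the stem ends in a vowel (*kavso*, *alu*, *sova*).
The final sound of *bajohut* is /t/, which is a voiceless consonant, so the suffix is -umu, giving *bajohutumu*.
Since the final sound of *vubu* is /u/ (a vowel), it takes -va, giving *vubuva*.
Since the final sound of *lurutoz* is /z/ (a voiced consonant), it takes -luv, giving *lurutozluv*.

bajohutumu, vubuva, lurutozluv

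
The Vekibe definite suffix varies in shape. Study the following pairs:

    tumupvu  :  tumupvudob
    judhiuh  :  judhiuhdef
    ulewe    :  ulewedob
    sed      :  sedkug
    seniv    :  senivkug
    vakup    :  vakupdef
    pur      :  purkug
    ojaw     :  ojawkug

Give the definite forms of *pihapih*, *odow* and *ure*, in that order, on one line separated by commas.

pihapihdef, odowkug, uredob

The pattern is voicing of the final sound: -def when the stem ends in a voiceless consonant (*judhiuh*, *vakup*); -kug when the stem ends in a voiced consonant (*sed*, *seniv*, *pur*, *ojaw*); -dob when the stem ends in a vowel (*tumupvu*, *ulewe*).
Since the final sound of *pihapih* is /h/ (a voiceless consonant), it takes -def, giving *pihapihdef*.
The final sound of *odow* is /w/, which is a voiced consonant, so the suffix is -kug, giving *odowkug*.
*ure*: final sound = /e/, a vowel → -dob → *uredob*.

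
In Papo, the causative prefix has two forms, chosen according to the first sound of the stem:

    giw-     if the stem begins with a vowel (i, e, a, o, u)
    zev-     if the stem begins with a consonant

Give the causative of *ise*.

*ise*: first sound = /i/, a vowel → giw- → *giwise*.

giwise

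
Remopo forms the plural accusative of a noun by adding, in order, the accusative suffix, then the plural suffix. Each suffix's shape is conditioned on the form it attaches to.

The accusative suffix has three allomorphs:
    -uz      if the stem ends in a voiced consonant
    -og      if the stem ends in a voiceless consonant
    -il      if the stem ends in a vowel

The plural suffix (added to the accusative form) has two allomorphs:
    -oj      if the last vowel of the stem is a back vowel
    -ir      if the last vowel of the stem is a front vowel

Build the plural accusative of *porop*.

Since the final sound of *porop* is /p/ (a voiceless consonant), it takes -og, giving *poropog*.
The accusative form *poropog* — last vowel /o/ (a back vowel) → -oj → *poropogoj*.

poropogoj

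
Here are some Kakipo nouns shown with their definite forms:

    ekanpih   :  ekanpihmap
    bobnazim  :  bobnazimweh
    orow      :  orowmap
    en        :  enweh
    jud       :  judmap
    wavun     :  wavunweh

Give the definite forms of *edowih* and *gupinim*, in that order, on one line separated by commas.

Looking at the final consonant of each stem: -weh when the stem ends in a nasal (*bobnazim*, *en*, *wavun*); -map when the stem ends in a non-nasal consonant (*ekanpih*, *orow*, *jud*).
*edowih* — final consonant /h/ (non-nasal) → -map → *edowihmap*.
Since the final consonant of *gupinim* is /m/ (a nasal), it takes -weh, giving *gupinimweh*.

edowihmap, gupinimweh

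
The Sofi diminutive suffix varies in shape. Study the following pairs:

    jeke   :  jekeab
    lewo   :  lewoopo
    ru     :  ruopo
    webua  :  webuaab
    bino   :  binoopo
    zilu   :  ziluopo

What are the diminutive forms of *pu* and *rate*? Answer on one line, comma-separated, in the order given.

The pattern is rounding harmony: -opo when the last vowel of the stem is a rounded vowel (*lewo*, *ru*, *bino*, *zilu*); -ab when the last vowel of the stem is an unrounded vowel (*jeke*, *webua*).
*pu*: last vowel = /u/, a rounded vowel → -opo → *puopo*.
*rate* — last vowel /e/ (an unrounded vowel) → -ab → *rateab*.

puopo, rateab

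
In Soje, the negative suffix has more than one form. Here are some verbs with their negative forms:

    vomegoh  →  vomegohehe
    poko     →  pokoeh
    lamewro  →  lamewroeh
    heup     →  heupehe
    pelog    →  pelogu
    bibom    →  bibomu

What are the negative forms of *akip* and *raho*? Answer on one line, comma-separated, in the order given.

Looking at the final sound of each stem: -ehe when the stem ends in a voiceless consonant (*vomegoh*, *heup*); -u when the stem ends in a voiced consonant (*pelog*, *bibom*); -eh when the stem ends in a vowel (*poko*, *lamewro*).
Since the final sound of *akip* is /p/ (a voiceless consonant), it takes -ehe, giving *akipehe*.
*raho* — final sound /o/ (a vowel) → -eh → *rahoeh*.

akipehe, rahoeh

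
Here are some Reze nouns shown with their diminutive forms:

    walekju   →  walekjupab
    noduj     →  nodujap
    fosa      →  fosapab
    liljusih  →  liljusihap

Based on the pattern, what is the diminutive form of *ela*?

The alternation tracks the final sound of the stem — -ap when the stem ends in a consonant (*noduj*, *liljusih*); -pab when the stem ends in a vowel (*walekju*, *fosa*).
*ela* — final sound /a/ (a vowel) → -pab → *elapab*.

elapab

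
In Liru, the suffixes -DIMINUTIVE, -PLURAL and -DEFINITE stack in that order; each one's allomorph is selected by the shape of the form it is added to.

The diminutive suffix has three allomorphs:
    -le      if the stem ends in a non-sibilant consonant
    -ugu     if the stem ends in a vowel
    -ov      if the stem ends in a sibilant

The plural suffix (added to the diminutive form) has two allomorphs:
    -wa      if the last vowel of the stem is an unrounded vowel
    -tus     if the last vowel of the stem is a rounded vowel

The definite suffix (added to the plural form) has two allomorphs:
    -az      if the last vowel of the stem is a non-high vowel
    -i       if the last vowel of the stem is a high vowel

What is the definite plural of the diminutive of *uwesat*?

*uwesat*: final sound = /t/, a non-sibilant consonant → -le → *uwesatle*.
The diminutive form *uwesatle* — last vowel /e/ (an unrounded vowel) → -wa → *uwesatlewa*.
The plural form *uwesatlewa* — last vowel /a/ (a non-high vowel) → -az → *uwesatlewaaz*.

uwesatlewaaz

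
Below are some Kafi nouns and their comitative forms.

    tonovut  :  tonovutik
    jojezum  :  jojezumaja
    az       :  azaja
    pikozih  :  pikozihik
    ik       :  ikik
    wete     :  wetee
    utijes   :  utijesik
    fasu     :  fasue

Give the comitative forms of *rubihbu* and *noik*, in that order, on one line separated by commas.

rubihbue, noikik

The alternation tracks the final sound of the stem — -ik when the stem ends in a voiceless consonant (*tonovut*, *pikozih*, *ik*, *utijes*); -aja when the stem ends in a voiced consonant (*jojezum*, *az*); -e when the stem ends in a vowel (*wete*, *fasu*).
*rubihbu* — final sound /u/ (a vowel) → -e → *rubihbue*.
Since the final sound of *noik* is /k/ (a voiceless consonant), it takes -ik, giving *noikik*.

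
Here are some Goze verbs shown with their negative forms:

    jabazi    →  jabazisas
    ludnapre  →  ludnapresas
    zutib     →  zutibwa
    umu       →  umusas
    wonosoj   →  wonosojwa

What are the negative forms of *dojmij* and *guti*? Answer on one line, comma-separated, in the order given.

dojmijwa, gutisas

The alternation tracks the final sound of the stem — -wa when the stem ends in a consonant (*zutib*, *wonosoj*); -sas when the stem ends in a vowel (*jabazi*, *ludnapre*, *umu*).
Since the final sound of *dojmij* is /j/ (a consonant), it takes -wa, giving *dojmijwa*.
The final sound of *guti* is /i/, which is a vowel, so the suffix is -sas, giving *gutisas*.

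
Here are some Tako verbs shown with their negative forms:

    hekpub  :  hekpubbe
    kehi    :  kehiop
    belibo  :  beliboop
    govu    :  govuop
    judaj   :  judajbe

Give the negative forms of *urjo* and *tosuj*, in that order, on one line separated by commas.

urjoop, tosujbe

The pattern is consonant vs. vowel: -be when the stem ends in a consonant (*hekpub*, *judaj*); -op when the stem ends in a vowel (*kehi*, *belibo*, *govu*).
The final sound of *urjo* is /o/, which is a vowel, so the suffix is -op, giving *urjoop*.
*tosuj*: final sound = /j/, a consonant → -be → *tosujbe*.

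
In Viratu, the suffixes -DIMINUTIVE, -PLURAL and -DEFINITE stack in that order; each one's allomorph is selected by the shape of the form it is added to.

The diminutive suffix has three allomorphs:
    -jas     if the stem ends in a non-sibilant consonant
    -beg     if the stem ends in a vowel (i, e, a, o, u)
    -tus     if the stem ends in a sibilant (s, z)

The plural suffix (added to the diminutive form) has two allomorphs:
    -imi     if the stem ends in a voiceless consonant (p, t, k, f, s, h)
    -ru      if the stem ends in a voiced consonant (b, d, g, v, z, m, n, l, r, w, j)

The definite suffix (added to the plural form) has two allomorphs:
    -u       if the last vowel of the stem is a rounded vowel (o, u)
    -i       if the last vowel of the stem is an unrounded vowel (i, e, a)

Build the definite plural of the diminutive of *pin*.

pinjasimii

The final sound of *pin* is /n/, which is a non-sibilant consonant, so the diminutive suffix is -jas, giving *pinjas*.
The diminutive form *pinjas*: final consonant = /s/, voiceless → -imi → *pinjasimi*.
The plural form *pinjasimi*: last vowel = /i/, an unrounded vowel → -i → *pinjasimii*.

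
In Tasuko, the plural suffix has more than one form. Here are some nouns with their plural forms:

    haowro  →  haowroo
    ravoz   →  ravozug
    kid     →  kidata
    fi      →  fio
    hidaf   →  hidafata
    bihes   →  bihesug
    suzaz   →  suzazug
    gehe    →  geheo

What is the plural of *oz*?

ozug

The suffix is conditioned by the final sound: -ug when the stem ends in a sibilant (*ravoz*, *bihes*, *suzaz*); -ata when the stem ends in a non-sibilant consonant (*kid*, *hidaf*); -o when the stem ends in a vowel (*haowro*, *fi*, *gehe*).
Since the final sound of *oz* is /z/ (a sibilant), it takes -ug, giving *ozug*.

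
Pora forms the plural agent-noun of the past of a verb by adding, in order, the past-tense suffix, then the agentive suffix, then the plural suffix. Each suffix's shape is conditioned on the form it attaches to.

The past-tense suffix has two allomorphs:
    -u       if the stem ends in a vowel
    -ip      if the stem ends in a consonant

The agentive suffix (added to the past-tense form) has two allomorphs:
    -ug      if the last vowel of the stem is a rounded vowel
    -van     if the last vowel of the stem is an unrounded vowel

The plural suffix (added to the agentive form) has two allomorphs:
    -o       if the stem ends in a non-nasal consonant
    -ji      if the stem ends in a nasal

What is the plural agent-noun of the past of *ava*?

avauugo

*ava*: final sound = /a/, a vowel → -u → *avau*.
The past-tense form *avau* — last vowel /u/ (a rounded vowel) → -ug → *avauug*.
The agentive form *avauug* — final consonant /g/ (non-nasal) → -o → *avauugo*.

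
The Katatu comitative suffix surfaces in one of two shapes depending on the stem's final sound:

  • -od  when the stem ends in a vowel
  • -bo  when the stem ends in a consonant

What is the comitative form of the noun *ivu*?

Since the final sound of *ivu* is /u/ (a vowel), it takes -od, giving *ivuod*.

ivuod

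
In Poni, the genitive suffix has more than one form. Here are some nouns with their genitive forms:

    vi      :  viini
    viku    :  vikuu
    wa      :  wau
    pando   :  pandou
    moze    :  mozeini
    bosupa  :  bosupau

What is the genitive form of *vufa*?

Looking at the last vowel of each stem: -ini when the last vowel of the stem is a front vowel (*vi*, *moze*); -u when the last vowel of the stem is a back vowel (*viku*, *wa*, *pando*, *bosupa*).
Since the last vowel of *vufa* is /a/ (a back vowel), it takes -u, giving *vufau*.

vufau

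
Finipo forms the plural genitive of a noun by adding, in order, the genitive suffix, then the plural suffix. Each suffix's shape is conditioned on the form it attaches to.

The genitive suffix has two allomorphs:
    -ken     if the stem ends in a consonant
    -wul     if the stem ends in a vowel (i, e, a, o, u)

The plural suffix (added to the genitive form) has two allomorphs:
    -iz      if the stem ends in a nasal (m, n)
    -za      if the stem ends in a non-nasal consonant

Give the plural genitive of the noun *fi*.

The final sound of *fi* is /i/, which is a vowel, so the genitive suffix is -wul, giving *fiwul*.
The genitive form *fiwul* — final consonant /l/ (non-nasal) → -za → *fiwulza*.

fiwulza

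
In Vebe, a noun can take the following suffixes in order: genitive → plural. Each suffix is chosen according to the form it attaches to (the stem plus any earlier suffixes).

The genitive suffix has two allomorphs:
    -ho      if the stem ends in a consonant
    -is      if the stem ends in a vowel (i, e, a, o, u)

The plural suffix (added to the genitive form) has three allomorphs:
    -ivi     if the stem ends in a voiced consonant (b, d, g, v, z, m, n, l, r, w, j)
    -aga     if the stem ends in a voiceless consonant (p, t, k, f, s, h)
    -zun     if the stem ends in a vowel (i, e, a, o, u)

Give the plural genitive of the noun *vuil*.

vuilhozun

The final sound of *vuil* is /l/, which is a consonant, so the genitive suffix is -ho, giving *vuilho*.
The genitive form *vuilho* — final sound /o/ (a vowel) → -zun → *vuilhozun*.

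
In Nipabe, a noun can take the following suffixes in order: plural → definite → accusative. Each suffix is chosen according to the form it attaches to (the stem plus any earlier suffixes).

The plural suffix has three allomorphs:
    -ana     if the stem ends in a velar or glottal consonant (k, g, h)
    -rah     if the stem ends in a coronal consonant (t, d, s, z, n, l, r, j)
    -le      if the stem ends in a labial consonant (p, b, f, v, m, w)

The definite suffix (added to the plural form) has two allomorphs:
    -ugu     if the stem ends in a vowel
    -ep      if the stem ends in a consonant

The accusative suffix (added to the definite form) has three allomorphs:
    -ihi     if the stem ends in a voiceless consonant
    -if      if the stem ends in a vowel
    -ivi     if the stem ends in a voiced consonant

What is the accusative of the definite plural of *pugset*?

The final consonant of *pugset* is /t/, which is coronal, so the plural suffix is -rah, giving *pugsetrah*.
The final sound of the plural form *pugsetrah* is /h/, which is a consonant, so the definite suffix is -ep, giving *pugsetrahep*.
Since the final sound of the definite form *pugsetrahep* is /p/ (a voiceless consonant), it takes -ihi, giving *pugsetrahepihi*.

pugsetrahepihi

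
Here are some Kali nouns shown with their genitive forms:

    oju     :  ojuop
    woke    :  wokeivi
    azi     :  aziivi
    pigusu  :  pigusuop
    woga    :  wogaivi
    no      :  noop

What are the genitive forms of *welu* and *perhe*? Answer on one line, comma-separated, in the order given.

weluop, perheivi

The alternation tracks the last vowel of the stem — -op when the last vowel of the stem is a rounded vowel (*oju*, *pigusu*, *no*); -ivi when the last vowel of the stem is an unrounded vowel (*woke*, *azi*, *woga*).
*welu* — last vowel /u/ (a rounded vowel) → -op → *weluop*.
Since the last vowel of *perhe* is /e/ (an unrounded vowel), it takes -ivi, giving *perheivi*.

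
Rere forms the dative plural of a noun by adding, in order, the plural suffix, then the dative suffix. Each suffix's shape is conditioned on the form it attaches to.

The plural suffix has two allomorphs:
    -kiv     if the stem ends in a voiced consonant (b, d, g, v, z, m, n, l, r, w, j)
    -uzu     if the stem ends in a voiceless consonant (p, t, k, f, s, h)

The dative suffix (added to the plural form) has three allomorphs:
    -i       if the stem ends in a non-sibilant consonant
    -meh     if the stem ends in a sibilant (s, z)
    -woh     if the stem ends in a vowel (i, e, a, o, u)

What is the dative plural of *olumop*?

*olumop*: final consonant = /p/, voiceless → -uzu → *olumopuzu*.
The final sound of the plural form *olumopuzu* is /u/, which is a vowel, so the dative suffix is -woh, giving *olumopuzuwoh*.

olumopuzuwoh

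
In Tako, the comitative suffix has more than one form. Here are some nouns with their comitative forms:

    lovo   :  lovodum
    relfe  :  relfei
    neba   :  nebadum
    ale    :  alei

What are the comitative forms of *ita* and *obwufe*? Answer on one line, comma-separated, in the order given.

itadum, obwufei

Looking at the last vowel of each stem: -i when the last vowel of the stem is a front vowel (*relfe*, *ale*); -dum when the last vowel of the stem is a back vowel (*lovo*, *neba*).
*ita*: last vowel = /a/, a back vowel → -dum → *itadum*.
Since the last vowel of *obwufe* is /e/ (a front vowel), it takes -i, giving *obwufei*.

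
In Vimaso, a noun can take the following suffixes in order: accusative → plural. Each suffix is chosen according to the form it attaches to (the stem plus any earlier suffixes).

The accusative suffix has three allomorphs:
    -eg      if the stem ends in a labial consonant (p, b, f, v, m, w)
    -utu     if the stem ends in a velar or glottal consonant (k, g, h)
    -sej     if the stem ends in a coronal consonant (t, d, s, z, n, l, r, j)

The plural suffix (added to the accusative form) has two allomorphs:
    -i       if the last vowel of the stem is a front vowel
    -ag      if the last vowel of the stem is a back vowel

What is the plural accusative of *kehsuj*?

*kehsuj* — final consonant /j/ (coronal) → -sej → *kehsujsej*.
The accusative form *kehsujsej*: last vowel = /e/, a front vowel → -i → *kehsujseji*.

kehsujseji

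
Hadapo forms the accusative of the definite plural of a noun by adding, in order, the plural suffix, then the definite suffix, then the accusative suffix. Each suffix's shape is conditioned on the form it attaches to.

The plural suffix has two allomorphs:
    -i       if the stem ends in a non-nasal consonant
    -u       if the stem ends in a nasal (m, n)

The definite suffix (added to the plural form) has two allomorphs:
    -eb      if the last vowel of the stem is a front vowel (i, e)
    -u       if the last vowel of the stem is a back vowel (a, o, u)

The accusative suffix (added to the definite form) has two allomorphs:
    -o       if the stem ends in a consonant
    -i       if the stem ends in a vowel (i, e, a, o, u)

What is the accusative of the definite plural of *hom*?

*hom*: final consonant = /m/, a nasal → -u → *homu*.
The plural form *homu*: last vowel = /u/, a back vowel → -u → *homuu*.
The final sound of the definite form *homuu* is /u/, which is a vowel, so the accusative suffix is -i, giving *homuui*.

homuui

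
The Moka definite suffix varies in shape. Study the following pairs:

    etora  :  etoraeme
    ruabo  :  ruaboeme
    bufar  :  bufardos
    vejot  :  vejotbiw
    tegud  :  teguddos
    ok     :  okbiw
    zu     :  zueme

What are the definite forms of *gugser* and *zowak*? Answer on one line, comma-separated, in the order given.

gugserdos, zowakbiw

The pattern is voicing of the final sound: -biw when the stem ends in a voiceless consonant (*vejot*, *ok*); -dos when the stem ends in a voiced consonant (*bufar*, *tegud*); -eme when the stem ends in a vowel (*etora*, *ruabo*, *zu*).
*gugser*: final sound = /r/, a voiced consonant → -dos → *gugserdos*.
Since the final sound of *zowak* is /k/ (a voiceless consonant), it takes -biw, giving *zowakbiw*.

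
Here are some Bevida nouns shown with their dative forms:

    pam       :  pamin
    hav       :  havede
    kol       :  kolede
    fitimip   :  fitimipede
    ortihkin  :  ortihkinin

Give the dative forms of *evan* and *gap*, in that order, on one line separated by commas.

The alternation tracks the final consonant of the stem — -in when the stem ends in a nasal (*pam*, *ortihkin*); -ede when the stem ends in a non-nasal consonant (*hav*, *kol*, *fitimip*).
The final consonant of *evan* is /n/, which is a nasal, so the suffix is -in, giving *evanin*.
Since the final consonant of *gap* is /p/ (non-nasal), it takes -ede, giving *gapede*.

evanin, gapede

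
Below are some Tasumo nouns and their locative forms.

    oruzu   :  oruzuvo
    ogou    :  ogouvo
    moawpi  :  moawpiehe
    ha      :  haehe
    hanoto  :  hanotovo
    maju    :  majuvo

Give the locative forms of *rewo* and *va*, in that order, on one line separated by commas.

rewovo, vaehe

The pattern is rounding harmony: -vo when the last vowel of the stem is a rounded vowel (*oruzu*, *ogou*, *hanoto*, *maju*); -ehe when the last vowel of the stem is an unrounded vowel (*moawpi*, *ha*).
*rewo* — last vowel /o/ (a rounded vowel) → -vo → *rewovo*.
*va*: last vowel = /a/, an unrounded vowel → -ehe → *vaehe*.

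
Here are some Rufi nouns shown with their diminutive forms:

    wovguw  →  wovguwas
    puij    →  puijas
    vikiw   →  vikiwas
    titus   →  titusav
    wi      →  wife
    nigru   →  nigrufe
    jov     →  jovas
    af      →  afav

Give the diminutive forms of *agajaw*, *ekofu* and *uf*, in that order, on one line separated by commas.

The suffix is conditioned by the final sound: -av when the stem ends in a voiceless consonant (*titus*, *af*); -as when the stem ends in a voiced consonant (*wovguw*, *puij*, *vikiw*, *jov*); -fe when the stem ends in a vowel (*wi*, *nigru*).
*agajaw*: final sound = /w/, a voiced consonant → -as → *agajawas*.
*ekofu* — final sound /u/ (a vowel) → -fe → *ekofufe*.
*uf* — final sound /f/ (a voiceless consonant) → -av → *ufav*.

agajawas, ekofufe, ufav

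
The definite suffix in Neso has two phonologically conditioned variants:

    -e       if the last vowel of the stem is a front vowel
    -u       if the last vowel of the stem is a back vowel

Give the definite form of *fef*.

*fef* — last vowel /e/ (a front vowel) → -e → *fefe*.

fefe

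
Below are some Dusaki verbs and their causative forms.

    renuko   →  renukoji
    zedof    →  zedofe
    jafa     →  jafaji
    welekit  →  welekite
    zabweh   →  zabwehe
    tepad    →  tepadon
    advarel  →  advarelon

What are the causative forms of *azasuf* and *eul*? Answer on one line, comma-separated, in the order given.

The pattern is voicing of the final sound: -e when the stem ends in a voiceless consonant (*zedof*, *welekit*, *zabweh*); -on when the stem ends in a voiced consonant (*tepad*, *advarel*); -ji when the stem ends in a vowel (*renuko*, *jafa*).
*azasuf* — final sound /f/ (a voiceless consonant) → -e → *azasufe*.
The final sound of *eul* is /l/, which is a voiced consonant, so the suffix is -on, giving *eulon*.

azasufe, eulon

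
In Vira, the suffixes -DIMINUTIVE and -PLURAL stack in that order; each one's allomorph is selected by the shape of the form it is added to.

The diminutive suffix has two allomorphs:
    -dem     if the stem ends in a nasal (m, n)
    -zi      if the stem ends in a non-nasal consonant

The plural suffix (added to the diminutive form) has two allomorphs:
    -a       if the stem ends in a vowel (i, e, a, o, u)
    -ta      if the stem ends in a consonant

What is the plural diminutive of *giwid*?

giwidzia

Since the final consonant of *giwid* is /d/ (non-nasal), it takes -zi, giving *giwidzi*.
The diminutive form *giwidzi* — final sound /i/ (a vowel) → -a → *giwidzia*.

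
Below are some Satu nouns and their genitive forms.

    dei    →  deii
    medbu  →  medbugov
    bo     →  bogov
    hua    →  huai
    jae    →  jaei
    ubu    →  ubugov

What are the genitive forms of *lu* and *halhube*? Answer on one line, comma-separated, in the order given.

The suffix is conditioned by the last vowel: -gov when the last vowel of the stem is a rounded vowel (*medbu*, *bo*, *ubu*); -i when the last vowel of the stem is an unrounded vowel (*dei*, *hua*, *jae*).
*lu*: last vowel = /u/, a rounded vowel → -gov → *lugov*.
*halhube*: last vowel = /e/, an unrounded vowel → -i → *halhubei*.

lugov, halhubei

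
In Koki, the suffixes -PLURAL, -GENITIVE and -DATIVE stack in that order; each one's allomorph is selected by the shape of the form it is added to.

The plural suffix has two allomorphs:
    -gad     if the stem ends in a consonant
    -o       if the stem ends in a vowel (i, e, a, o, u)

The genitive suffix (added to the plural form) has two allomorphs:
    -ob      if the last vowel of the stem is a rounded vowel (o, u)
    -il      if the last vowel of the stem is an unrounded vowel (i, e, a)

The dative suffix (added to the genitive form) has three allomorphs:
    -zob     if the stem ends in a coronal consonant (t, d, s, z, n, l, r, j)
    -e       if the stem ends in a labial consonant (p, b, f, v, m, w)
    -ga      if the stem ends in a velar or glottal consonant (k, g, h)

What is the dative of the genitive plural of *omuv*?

omuvgadilzob

*omuv* — final sound /v/ (a consonant) → -gad → *omuvgad*.
The plural form *omuvgad* — last vowel /a/ (an unrounded vowel) → -il → *omuvgadil*.
Since the final consonant of the genitive form *omuvgadil* is /l/ (coronal), it takes -zob, giving *omuvgadilzob*.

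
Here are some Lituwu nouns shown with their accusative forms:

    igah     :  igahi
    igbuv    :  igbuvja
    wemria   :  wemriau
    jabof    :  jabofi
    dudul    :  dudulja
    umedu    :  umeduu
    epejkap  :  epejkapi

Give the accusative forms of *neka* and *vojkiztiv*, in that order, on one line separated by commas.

The pattern is voicing of the final sound: -i when the stem ends in a voiceless consonant (*igah*, *jabof*, *epejkap*); -ja when the stem ends in a voiced consonant (*igbuv*, *dudul*); -u when the stem ends in a vowel (*wemria*, *umedu*).
The final sound of *neka* is /a/, which is a vowel, so the suffix is -u, giving *nekau*.
*vojkiztiv* — final sound /v/ (a voiced consonant) → -ja → *vojkiztivja*.

nekau, vojkiztivja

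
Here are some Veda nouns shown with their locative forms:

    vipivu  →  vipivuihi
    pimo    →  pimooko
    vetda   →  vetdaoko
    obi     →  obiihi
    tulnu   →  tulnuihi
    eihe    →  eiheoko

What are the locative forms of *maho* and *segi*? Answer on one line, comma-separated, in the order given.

mahooko, segiihi

The alternation tracks the last vowel of the stem — -ihi when the last vowel of the stem is a high vowel (*vipivu*, *obi*, *tulnu*); -oko when the last vowel of the stem is a non-high vowel (*pimo*, *vetda*, *eihe*).
*maho*: last vowel = /o/, a non-high vowel → -oko → *mahooko*.
Since the last vowel of *segi* is /i/ (a high vowel), it takes -ihi, giving *segiihi*.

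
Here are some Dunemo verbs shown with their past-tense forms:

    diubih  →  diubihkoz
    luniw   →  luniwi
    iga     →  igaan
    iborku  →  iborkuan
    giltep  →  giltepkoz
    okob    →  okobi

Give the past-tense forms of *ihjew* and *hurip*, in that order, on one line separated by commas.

The suffix is conditioned by the final sound: -koz when the stem ends in a voiceless consonant (*diubih*, *giltep*); -i when the stem ends in a voiced consonant (*luniw*, *okob*); -an when the stem ends in a vowel (*iga*, *iborku*).
Since the final sound of *ihjew* is /w/ (a voiced consonant), it takes -i, giving *ihjewi*.
*hurip*: final sound = /p/, a voiceless consonant → -koz → *huripkoz*.

ihjewi, huripkoz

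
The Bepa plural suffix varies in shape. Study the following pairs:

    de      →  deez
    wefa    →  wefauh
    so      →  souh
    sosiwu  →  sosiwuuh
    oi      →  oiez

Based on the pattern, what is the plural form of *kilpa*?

The suffix is conditioned by the last vowel: -ez when the last vowel of the stem is a front vowel (*de*, *oi*); -uh when the last vowel of the stem is a back vowel (*wefa*, *so*, *sosiwu*).
*kilpa* — last vowel /a/ (a back vowel) → -uh → *kilpauh*.

kilpauh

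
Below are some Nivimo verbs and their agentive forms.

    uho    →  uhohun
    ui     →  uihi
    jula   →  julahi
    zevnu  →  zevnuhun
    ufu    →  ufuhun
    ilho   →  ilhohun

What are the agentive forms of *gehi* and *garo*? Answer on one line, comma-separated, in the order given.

Looking at the last vowel of each stem: -hun when the last vowel of the stem is a rounded vowel (*uho*, *zevnu*, *ufu*, *ilho*); -hi when the last vowel of the stem is an unrounded vowel (*ui*, *jula*).
Since the last vowel of *gehi* is /i/ (an unrounded vowel), it takes -hi, giving *gehihi*.
The last vowel of *garo* is /o/, which is a rounded vowel, so the suffix is -hun, giving *garohun*.

gehihi, garohun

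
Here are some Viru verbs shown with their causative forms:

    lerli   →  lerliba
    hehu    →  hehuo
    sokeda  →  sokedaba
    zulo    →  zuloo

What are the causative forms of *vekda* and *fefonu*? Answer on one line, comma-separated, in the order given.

vekdaba, fefonuo

The pattern is rounding harmony: -o when the last vowel of the stem is a rounded vowel (*hehu*, *zulo*); -ba when the last vowel of the stem is an unrounded vowel (*lerli*, *sokeda*).
Since the last vowel of *vekda* is /a/ (an unrounded vowel), it takes -ba, giving *vekdaba*.
The last vowel of *fefonu* is /u/, which is a rounded vowel, so the suffix is -o, giving *fefonuo*.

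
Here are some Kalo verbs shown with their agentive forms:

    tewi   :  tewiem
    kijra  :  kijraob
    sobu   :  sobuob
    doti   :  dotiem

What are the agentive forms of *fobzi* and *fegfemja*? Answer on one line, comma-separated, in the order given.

The suffix is conditioned by the last vowel: -em when the last vowel of the stem is a front vowel (*tewi*, *doti*); -ob when the last vowel of the stem is a back vowel (*kijra*, *sobu*).
The last vowel of *fobzi* is /i/, which is a front vowel, so the suffix is -em, giving *fobziem*.
The last vowel of *fegfemja* is /a/, which is a back vowel, so the suffix is -ob, giving *fegfemjaob*.

fobziem, fegfemjaob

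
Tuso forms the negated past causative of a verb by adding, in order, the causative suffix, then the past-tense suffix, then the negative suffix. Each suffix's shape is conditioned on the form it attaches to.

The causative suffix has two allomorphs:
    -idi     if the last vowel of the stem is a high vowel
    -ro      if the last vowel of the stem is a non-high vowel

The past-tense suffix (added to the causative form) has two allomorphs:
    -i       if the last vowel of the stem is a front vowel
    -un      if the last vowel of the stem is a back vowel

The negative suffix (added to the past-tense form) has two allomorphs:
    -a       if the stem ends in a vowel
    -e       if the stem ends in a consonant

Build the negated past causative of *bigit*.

*bigit*: last vowel = /i/, a high vowel → -idi → *bigitidi*.
Since the last vowel of the causative form *bigitidi* is /i/ (a front vowel), it takes -i, giving *bigitidii*.
Since the final sound of the past-tense form *bigitidii* is /i/ (a vowel), it takes -a, giving *bigitidiia*.

bigitidiia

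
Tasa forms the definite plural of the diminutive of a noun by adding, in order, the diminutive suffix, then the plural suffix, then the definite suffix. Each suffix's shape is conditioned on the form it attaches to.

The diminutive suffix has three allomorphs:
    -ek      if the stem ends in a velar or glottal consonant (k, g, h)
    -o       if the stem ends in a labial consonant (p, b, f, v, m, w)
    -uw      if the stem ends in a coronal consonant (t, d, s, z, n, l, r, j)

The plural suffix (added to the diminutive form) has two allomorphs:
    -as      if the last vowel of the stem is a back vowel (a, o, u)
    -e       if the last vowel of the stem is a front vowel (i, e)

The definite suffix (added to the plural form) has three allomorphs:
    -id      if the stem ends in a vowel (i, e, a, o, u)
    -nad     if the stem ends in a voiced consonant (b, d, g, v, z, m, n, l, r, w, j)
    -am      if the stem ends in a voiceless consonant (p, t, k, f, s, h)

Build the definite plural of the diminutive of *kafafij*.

kafafijuwasam

*kafafij*: final consonant = /j/, coronal → -uw → *kafafijuw*.
The diminutive form *kafafijuw*: last vowel = /u/, a back vowel → -as → *kafafijuwas*.
The plural form *kafafijuwas* — final sound /s/ (a voiceless consonant) → -am → *kafafijuwasam*.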